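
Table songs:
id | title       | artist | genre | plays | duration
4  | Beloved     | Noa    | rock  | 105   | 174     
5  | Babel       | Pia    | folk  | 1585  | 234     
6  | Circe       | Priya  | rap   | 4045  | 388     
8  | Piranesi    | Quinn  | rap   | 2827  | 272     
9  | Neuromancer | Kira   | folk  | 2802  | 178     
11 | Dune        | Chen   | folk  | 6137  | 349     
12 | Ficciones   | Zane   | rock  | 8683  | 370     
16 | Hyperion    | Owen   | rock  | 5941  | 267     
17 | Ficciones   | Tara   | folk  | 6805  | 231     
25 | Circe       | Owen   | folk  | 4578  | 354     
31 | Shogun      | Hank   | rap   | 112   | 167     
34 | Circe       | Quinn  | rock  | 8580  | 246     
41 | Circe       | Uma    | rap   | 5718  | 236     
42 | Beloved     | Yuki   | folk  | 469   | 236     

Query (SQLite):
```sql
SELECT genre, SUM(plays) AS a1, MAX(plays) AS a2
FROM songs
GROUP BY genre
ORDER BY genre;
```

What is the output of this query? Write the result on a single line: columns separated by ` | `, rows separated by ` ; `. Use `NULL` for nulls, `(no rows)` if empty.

folk | 22376 | 6805 ; rap | 12702 | 5718 ; rock | 23309 | 8683

Group songs by genre.
Per group compute: SUM(plays), MAX(plays).
  folk: ids {5, 9, 11, 17, 25, 42} → SUM(plays)=22376, MAX(plays)=6805
  rap: ids {6, 8, 31, 41} → SUM(plays)=12702, MAX(plays)=5718
  rock: ids {4, 12, 16, 34} → SUM(plays)=23309, MAX(plays)=8683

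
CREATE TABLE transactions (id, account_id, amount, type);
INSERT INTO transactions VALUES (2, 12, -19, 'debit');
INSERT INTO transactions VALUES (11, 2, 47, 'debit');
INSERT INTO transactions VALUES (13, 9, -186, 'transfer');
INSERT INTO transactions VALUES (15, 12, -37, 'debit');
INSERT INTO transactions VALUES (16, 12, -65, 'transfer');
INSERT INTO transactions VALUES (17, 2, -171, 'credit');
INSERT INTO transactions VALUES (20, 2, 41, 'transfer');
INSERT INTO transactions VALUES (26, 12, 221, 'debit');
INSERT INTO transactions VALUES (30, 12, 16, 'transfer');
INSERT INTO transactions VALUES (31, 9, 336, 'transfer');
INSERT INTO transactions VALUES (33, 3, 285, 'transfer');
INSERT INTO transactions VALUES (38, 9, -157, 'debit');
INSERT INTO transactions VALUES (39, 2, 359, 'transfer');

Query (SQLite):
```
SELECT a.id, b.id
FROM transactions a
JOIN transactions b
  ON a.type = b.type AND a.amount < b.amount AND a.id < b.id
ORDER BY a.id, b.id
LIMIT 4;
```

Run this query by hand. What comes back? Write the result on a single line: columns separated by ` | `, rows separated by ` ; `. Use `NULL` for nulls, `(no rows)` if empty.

Pairs (a,b) with same type, a.amount < b.amount, a.id < b.id.
type groups: credit:{17} debit:{2,11,15,26,38} transfer:{13,16,20,30,31,33,39}
Ordered by (a.id, b.id); first 4.

2 | 11 ; 2 | 26 ; 11 | 26 ; 13 | 16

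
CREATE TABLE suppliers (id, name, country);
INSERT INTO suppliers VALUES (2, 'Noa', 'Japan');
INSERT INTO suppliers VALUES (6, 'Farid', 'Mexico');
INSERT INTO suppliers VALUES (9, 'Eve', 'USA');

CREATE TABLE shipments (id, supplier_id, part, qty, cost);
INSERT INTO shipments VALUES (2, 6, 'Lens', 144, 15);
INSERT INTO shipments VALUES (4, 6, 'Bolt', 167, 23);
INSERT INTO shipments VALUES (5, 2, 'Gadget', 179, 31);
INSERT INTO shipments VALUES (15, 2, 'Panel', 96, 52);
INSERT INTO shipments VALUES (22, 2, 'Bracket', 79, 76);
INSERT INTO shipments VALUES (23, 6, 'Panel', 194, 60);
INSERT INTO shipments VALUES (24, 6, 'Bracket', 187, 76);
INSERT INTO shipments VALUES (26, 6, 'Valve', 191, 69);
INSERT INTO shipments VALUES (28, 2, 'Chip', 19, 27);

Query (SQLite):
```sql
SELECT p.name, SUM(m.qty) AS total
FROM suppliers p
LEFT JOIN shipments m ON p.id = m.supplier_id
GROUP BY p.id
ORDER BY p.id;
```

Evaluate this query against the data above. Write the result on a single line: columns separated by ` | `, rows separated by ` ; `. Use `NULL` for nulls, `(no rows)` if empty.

LEFT JOIN keeps every suppliers row; unmatched ones get NULL for shipments columns.
Group by suppliers.id and compute SUM(m.qty). SUM over an all-NULL group is NULL.
  2: ids {5, 15, 22, 28} → SUM(m.qty)=373
  6: ids {2, 4, 23, 24, 26} → SUM(m.qty)=883
  9: ids {—} → SUM(m.qty)=NULL

Noa | 373 ; Farid | 883 ; Eve | NULL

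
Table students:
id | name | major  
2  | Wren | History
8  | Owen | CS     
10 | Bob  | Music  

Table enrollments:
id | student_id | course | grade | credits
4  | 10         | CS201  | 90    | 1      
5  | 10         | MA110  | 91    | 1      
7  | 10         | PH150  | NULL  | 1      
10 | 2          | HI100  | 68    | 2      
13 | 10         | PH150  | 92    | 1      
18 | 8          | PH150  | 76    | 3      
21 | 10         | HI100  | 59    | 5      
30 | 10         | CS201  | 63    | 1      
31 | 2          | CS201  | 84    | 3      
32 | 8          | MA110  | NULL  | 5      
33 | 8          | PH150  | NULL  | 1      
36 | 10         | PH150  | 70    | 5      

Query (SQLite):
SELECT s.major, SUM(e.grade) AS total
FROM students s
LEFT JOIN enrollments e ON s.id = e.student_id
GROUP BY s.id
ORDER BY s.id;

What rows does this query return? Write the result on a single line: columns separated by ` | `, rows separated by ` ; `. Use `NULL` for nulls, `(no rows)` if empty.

LEFT JOIN keeps every students row; unmatched ones get NULL for enrollments columns.
Group by students.id and compute SUM(e.grade). SUM over an all-NULL group is NULL.
  2: ids {10, 31} → SUM(e.grade)=152
  8: ids {18, 32, 33} → SUM(e.grade)=76
  10: ids {4, 5, 7, 13, 21, 30, 36} → SUM(e.grade)=465

History | 152 ; CS | 76 ; Music | 465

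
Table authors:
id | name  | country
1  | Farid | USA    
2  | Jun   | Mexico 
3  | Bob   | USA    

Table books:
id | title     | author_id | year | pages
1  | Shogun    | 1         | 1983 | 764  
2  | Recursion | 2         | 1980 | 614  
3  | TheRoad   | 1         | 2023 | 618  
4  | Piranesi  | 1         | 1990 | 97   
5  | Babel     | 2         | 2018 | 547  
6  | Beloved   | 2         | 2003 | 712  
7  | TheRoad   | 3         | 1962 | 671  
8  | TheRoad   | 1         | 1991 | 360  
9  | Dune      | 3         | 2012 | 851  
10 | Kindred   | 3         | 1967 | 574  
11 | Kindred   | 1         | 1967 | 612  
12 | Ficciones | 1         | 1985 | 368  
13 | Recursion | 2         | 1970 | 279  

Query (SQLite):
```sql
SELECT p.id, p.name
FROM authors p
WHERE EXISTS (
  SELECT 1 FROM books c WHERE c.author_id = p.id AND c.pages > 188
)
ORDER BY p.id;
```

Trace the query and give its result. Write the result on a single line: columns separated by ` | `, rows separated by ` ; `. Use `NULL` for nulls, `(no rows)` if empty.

1 | Farid ; 2 | Jun ; 3 | Bob

For each authors row, check whether any books with matching author_id has pages > 188.
Keep rows where that is true.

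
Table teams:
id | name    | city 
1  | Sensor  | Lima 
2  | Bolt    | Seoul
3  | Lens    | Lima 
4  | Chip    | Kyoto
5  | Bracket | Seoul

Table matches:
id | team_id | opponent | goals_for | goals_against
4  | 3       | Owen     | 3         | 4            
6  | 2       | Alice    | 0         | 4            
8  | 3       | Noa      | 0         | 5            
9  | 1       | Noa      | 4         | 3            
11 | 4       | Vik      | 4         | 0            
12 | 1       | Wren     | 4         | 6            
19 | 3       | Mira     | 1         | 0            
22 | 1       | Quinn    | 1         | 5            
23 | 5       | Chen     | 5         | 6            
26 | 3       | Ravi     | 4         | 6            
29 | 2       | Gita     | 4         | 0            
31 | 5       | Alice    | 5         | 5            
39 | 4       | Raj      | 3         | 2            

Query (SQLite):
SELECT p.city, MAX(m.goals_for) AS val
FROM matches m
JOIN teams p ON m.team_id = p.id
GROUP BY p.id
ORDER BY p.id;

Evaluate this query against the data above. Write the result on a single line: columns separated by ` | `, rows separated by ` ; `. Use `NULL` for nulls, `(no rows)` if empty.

Lima | 4 ; Seoul | 4 ; Lima | 4 ; Kyoto | 4 ; Seoul | 5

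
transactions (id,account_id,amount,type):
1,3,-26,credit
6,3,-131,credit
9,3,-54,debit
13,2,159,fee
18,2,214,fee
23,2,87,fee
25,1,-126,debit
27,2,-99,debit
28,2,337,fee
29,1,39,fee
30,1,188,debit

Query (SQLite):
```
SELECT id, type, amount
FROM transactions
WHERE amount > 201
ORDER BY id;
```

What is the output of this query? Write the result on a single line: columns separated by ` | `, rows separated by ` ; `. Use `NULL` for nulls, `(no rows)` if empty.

18 | fee | 214 ; 28 | fee | 337

amount > 201: ids {18, 28}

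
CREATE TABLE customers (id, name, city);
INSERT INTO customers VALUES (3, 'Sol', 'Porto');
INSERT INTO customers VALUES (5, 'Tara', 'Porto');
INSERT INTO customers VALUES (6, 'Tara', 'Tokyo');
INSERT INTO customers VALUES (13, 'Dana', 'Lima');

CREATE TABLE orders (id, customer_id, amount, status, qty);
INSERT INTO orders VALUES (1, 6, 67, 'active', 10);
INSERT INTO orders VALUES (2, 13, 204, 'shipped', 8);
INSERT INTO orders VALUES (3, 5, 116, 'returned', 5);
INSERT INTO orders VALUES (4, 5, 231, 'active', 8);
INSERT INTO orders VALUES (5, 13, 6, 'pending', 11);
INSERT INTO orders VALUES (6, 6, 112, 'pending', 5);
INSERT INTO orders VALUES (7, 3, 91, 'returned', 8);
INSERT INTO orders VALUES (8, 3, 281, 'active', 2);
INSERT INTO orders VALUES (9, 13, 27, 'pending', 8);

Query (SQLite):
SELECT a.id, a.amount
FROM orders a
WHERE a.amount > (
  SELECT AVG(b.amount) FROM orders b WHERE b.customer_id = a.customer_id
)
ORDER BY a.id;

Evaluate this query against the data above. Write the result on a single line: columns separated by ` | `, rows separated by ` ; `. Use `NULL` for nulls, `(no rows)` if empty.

2 | 204 ; 4 | 231 ; 6 | 112 ; 8 | 281

For each orders row a, compute AVG(amount) over rows sharing a.customer_id.
Keep row a if a.amount > that per-group AVG.
  customer_id=3: AVG(amount) = 186.0
  customer_id=5: AVG(amount) = 173.5
  customer_id=6: AVG(amount) = 89.5
  customer_id=13: AVG(amount) = 79.0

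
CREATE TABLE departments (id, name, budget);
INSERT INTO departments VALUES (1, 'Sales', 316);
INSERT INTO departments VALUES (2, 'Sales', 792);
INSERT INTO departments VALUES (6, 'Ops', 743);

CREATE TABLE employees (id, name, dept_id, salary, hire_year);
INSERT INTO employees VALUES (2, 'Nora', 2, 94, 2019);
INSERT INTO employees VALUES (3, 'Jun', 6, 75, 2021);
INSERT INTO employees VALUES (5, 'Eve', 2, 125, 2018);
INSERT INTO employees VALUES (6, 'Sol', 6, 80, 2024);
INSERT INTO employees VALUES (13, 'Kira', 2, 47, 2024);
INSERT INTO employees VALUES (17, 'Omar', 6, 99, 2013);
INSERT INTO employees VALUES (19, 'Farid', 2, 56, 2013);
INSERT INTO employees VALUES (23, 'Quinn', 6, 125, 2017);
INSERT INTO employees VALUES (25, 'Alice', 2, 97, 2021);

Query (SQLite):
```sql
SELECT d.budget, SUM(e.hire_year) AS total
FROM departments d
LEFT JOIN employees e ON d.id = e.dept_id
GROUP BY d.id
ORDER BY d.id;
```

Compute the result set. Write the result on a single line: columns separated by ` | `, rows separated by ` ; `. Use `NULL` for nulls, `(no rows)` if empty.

LEFT JOIN keeps every departments row; unmatched ones get NULL for employees columns.
Group by departments.id and compute SUM(e.hire_year). SUM over an all-NULL group is NULL.
  1: ids {—} → SUM(e.hire_year)=NULL
  2: ids {2, 5, 13, 19, 25} → SUM(e.hire_year)=10095
  6: ids {3, 6, 17, 23} → SUM(e.hire_year)=8075

316 | NULL ; 792 | 10095 ; 743 | 8075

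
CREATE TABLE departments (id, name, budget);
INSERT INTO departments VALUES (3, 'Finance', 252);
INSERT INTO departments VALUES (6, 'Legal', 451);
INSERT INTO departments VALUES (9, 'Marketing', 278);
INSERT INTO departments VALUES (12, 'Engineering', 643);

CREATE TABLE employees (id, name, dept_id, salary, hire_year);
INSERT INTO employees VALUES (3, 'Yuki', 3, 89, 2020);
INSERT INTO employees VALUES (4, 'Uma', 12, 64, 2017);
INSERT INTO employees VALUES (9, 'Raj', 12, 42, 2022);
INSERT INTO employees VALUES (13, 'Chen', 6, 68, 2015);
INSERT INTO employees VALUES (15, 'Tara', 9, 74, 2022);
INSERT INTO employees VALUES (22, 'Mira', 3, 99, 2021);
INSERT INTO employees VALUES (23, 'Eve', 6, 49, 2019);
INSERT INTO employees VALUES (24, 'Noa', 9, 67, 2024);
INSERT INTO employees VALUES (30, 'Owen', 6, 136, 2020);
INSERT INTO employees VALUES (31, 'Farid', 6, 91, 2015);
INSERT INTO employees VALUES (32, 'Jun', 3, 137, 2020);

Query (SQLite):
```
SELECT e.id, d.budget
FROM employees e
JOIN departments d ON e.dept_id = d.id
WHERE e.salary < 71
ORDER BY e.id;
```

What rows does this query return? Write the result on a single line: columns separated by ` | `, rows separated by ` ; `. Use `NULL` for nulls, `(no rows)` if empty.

Each employees row matches the departments row where dept_id = departments.id.
Then keep rows with e.salary < 71.

4 | 643 ; 9 | 643 ; 13 | 451 ; 23 | 451 ; 24 | 278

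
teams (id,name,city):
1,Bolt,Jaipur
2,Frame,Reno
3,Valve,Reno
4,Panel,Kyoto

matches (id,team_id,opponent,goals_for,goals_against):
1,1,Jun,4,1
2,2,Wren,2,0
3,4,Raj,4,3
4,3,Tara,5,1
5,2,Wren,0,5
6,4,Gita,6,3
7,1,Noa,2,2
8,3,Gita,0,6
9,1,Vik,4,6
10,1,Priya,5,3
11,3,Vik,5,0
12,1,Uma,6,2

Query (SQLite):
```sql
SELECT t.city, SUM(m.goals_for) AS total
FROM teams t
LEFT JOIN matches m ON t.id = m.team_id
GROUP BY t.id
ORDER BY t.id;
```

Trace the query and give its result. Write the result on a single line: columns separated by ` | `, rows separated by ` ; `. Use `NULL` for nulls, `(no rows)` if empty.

Jaipur | 21 ; Reno | 2 ; Reno | 10 ; Kyoto | 10

LEFT JOIN keeps every teams row; unmatched ones get NULL for matches columns.
Group by teams.id and compute SUM(m.goals_for). SUM over an all-NULL group is NULL.
  1: ids {1, 7, 9, 10, 12} → SUM(m.goals_for)=21
  2: ids {2, 5} → SUM(m.goals_for)=2
  3: ids {4, 8, 11} → SUM(m.goals_for)=10
  4: ids {3, 6} → SUM(m.goals_for)=10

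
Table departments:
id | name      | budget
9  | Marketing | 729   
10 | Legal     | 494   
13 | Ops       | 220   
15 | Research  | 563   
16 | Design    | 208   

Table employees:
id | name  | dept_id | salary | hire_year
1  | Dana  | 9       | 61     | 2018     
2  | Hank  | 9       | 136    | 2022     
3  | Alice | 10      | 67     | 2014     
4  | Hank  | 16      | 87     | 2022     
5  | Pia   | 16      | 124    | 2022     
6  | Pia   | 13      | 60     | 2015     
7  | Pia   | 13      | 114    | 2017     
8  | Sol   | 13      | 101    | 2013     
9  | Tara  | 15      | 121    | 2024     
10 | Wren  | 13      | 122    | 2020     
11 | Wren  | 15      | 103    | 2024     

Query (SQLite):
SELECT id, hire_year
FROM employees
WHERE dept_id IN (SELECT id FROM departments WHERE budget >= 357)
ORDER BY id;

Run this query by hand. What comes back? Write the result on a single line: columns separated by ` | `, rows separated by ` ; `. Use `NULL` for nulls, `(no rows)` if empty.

Inner query: departments.id where budget >= 357.
Outer: keep employees rows whose dept_id is in that set.
Inner query → {9, 10, 15}

1 | 2018 ; 2 | 2022 ; 3 | 2014 ; 9 | 2024 ; 11 | 2024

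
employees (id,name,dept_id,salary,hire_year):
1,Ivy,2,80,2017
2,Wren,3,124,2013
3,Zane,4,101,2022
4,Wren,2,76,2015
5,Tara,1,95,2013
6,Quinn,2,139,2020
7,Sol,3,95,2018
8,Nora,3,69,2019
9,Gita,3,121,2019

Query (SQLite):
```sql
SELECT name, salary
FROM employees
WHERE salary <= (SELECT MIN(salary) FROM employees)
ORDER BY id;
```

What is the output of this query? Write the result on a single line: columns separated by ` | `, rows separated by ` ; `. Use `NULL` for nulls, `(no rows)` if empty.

Scalar subquery: MIN(salary) over all employees rows = 69.
Keep rows where salary <= that value.

Nora | 69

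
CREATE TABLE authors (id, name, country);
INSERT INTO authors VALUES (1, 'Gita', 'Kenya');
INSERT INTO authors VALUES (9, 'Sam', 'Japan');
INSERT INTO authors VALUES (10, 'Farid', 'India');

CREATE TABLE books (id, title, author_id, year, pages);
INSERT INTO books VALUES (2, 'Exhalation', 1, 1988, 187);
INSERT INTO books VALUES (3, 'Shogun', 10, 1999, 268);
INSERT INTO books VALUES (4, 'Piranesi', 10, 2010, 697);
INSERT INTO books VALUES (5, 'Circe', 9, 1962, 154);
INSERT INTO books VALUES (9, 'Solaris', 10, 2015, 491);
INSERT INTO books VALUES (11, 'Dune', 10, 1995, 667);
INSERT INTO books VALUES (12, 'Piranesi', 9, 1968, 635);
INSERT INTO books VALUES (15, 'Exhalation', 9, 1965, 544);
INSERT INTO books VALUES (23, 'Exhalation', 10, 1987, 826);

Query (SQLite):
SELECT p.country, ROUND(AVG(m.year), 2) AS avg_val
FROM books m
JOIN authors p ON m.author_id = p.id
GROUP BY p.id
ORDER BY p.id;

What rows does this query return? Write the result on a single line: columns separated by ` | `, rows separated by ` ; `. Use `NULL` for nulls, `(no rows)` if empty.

Join each books row to its authors via author_id.
Group joined rows by authors.id; compute ROUND(AVG(m.year), 2) per group.
  1: ids {2} → ROUND(AVG(m.year), 2)=1988
  9: ids {5, 12, 15} → ROUND(AVG(m.year), 2)=1965
  10: ids {3, 4, 9, 11, 23} → ROUND(AVG(m.year), 2)=2001.2

Kenya | 1988 ; Japan | 1965 ; India | 2001.2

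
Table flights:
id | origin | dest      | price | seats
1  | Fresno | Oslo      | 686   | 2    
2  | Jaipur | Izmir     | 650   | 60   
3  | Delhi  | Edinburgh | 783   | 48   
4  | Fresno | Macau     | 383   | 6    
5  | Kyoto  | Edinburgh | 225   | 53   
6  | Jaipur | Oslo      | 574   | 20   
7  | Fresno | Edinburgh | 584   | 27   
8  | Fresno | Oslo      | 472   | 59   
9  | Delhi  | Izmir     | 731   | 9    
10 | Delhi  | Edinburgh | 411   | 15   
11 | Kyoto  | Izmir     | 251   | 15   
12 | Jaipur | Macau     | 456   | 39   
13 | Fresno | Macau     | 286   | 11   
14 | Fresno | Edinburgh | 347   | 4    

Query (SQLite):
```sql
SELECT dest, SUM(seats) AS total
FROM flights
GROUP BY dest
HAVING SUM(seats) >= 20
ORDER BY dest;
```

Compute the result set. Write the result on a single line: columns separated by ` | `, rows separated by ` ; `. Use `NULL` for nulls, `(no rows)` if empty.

Partition flights by dest; compute SUM(seats) within each group.
HAVING: keep groups where SUM(seats) >= 20.
  Edinburgh: ids {3, 5, 7, 10, 14} → SUM(seats)=147
  Izmir: ids {2, 9, 11} → SUM(seats)=84
  Macau: ids {4, 12, 13} → SUM(seats)=56
  Oslo: ids {1, 6, 8} → SUM(seats)=81

Edinburgh | 147 ; Izmir | 84 ; Macau | 56 ; Oslo | 81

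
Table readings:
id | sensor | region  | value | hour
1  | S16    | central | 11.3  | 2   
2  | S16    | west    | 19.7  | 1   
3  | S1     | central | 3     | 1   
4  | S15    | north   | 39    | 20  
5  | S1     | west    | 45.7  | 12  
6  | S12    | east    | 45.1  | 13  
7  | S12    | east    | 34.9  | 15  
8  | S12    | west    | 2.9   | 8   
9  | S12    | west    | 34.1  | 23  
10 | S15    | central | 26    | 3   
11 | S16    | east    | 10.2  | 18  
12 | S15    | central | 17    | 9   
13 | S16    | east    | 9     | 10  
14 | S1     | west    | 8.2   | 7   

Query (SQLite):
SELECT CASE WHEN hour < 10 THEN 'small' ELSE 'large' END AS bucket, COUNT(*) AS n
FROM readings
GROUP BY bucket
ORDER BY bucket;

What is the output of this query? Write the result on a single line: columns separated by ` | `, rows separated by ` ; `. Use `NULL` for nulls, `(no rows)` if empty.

large | 7 ; small | 7

Bucket rows by hour < 10 → 'small' else 'large'; count each bucket.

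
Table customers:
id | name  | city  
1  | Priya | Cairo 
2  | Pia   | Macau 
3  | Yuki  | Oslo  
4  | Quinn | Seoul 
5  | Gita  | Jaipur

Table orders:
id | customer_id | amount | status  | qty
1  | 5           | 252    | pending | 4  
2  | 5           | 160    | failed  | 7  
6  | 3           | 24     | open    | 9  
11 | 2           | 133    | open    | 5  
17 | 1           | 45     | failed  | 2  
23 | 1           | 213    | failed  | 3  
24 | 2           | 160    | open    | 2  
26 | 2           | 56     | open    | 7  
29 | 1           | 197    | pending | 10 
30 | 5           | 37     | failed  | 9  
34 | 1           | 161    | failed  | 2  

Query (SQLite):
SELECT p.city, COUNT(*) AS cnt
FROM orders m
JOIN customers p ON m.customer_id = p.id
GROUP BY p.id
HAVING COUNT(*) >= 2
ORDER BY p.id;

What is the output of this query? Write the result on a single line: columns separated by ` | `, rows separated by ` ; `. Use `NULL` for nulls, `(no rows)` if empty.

Join each orders row to its customers via customer_id.
Group joined rows by customers.id; compute COUNT(*) per group.
HAVING: keep groups with count ≥ 2.
  1: ids {17, 23, 29, 34} → COUNT(*)=4
  2: ids {11, 24, 26} → COUNT(*)=3
  3: ids {6} → COUNT(*)=1
  5: ids {1, 2, 30} → COUNT(*)=3

Cairo | 4 ; Macau | 3 ; Jaipur | 3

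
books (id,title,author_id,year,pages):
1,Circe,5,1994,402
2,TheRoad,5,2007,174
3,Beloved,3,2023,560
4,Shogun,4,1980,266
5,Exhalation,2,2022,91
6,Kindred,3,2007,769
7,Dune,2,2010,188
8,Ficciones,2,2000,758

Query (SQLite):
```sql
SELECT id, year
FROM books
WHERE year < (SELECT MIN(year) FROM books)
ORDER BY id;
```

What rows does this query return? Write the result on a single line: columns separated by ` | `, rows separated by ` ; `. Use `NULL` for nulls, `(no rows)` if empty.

(no rows)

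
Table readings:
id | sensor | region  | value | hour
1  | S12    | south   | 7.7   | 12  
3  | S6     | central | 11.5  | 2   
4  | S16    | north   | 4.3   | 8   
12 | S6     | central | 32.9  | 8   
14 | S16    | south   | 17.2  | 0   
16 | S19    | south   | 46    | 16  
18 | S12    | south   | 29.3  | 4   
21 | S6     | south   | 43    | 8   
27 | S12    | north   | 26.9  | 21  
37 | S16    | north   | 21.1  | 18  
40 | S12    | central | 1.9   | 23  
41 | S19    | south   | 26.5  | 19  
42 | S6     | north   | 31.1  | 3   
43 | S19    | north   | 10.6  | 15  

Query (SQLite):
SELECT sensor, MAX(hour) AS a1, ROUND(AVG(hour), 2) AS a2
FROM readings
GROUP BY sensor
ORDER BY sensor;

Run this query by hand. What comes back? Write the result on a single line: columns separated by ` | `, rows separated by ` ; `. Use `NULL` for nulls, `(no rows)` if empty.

Group readings by sensor.
Per group compute: MAX(hour), ROUND(AVG(hour), 2).
  S12: ids {1, 18, 27, 40} → MAX(hour)=23, ROUND(AVG(hour), 2)=15
  S16: ids {4, 14, 37} → MAX(hour)=18, ROUND(AVG(hour), 2)=8.67
  S19: ids {16, 41, 43} → MAX(hour)=19, ROUND(AVG(hour), 2)=16.67
  S6: ids {3, 12, 21, 42} → MAX(hour)=8, ROUND(AVG(hour), 2)=5.25

S12 | 23 | 15 ; S16 | 18 | 8.67 ; S19 | 19 | 16.67 ; S6 | 8 | 5.25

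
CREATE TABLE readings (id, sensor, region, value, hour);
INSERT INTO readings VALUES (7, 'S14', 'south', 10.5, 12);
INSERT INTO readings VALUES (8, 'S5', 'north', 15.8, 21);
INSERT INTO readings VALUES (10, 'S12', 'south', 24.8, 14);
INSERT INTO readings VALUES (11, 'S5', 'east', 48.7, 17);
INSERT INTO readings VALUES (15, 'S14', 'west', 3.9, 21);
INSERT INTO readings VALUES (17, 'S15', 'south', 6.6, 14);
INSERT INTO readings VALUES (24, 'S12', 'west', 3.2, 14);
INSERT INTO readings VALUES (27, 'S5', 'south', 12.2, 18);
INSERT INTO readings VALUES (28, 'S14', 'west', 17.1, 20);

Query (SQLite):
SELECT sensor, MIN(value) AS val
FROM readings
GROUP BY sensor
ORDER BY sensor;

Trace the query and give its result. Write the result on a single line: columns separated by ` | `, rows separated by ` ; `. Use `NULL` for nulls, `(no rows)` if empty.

Partition readings by sensor; compute MIN(value) within each group.
  S12: ids {10, 24} → MIN(value)=3.2
  S14: ids {7, 15, 28} → MIN(value)=3.9
  S15: ids {17} → MIN(value)=6.6
  S5: ids {8, 11, 27} → MIN(value)=12.2

S12 | 3.2 ; S14 | 3.9 ; S15 | 6.6 ; S5 | 12.2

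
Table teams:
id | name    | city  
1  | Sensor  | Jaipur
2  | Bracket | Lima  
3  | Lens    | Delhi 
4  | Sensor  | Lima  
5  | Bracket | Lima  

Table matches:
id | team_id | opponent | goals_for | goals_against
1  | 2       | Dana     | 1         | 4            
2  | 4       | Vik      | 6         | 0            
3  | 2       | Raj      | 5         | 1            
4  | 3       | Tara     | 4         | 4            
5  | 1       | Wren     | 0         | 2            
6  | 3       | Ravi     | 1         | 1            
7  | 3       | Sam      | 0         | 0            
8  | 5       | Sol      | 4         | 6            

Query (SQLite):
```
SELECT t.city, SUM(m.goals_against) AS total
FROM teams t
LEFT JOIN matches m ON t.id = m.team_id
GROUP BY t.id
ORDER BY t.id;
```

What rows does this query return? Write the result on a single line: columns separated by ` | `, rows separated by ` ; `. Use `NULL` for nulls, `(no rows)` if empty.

LEFT JOIN keeps every teams row; unmatched ones get NULL for matches columns.
Group by teams.id and compute SUM(m.goals_against). SUM over an all-NULL group is NULL.
  1: ids {5} → SUM(m.goals_against)=2
  2: ids {1, 3} → SUM(m.goals_against)=5
  3: ids {4, 6, 7} → SUM(m.goals_against)=5
  4: ids {2} → SUM(m.goals_against)=0
  5: ids {8} → SUM(m.goals_against)=6

Jaipur | 2 ; Lima | 5 ; Delhi | 5 ; Lima | 0 ; Lima | 6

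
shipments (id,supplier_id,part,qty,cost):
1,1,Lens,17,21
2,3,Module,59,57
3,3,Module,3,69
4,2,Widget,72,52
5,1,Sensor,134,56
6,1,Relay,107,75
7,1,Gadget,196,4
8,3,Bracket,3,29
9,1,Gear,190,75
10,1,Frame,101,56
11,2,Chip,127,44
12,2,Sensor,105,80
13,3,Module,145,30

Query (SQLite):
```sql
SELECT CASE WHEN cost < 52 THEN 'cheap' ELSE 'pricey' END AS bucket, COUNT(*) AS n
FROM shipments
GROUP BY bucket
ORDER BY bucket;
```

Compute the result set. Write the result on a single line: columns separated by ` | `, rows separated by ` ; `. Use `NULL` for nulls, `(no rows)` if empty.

cheap | 5 ; pricey | 8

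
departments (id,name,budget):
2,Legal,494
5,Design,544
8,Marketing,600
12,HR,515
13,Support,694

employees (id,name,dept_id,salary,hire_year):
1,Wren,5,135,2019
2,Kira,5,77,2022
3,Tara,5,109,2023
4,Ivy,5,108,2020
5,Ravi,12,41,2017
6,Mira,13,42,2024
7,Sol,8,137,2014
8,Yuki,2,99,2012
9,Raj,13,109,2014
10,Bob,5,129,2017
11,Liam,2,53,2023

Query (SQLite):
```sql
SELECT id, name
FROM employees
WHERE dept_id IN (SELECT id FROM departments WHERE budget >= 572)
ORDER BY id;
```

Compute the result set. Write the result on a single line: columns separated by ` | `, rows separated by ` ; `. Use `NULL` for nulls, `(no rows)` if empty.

Inner query: departments.id where budget >= 572.
Outer: keep employees rows whose dept_id is in that set.
Inner query → {8, 13}

6 | Mira ; 7 | Sol ; 9 | Raj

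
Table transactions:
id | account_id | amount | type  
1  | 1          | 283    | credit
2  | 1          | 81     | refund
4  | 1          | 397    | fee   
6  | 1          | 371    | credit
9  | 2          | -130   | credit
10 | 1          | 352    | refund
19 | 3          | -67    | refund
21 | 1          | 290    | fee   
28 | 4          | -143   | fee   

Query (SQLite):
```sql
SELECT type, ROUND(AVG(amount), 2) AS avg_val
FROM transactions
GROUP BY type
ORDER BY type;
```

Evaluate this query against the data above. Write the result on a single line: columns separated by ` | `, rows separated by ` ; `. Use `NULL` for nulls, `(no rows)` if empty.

credit | 174.67 ; fee | 181.33 ; refund | 122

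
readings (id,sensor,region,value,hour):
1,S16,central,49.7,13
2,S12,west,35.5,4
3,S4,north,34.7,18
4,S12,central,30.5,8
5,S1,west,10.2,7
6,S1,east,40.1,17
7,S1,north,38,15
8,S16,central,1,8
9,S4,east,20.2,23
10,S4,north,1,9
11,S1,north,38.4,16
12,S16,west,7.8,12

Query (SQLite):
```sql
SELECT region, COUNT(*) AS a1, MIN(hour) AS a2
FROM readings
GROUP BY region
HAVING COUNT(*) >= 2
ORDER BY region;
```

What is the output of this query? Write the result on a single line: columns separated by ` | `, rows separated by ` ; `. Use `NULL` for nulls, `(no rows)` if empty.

Group readings by region.
Per group compute: COUNT(*), MIN(hour).
HAVING: drop groups with fewer than 2 rows.
  central: ids {1, 4, 8} → COUNT(*)=3, MIN(hour)=8
  east: ids {6, 9} → COUNT(*)=2, MIN(hour)=17
  north: ids {3, 7, 10, 11} → COUNT(*)=4, MIN(hour)=9
  west: ids {2, 5, 12} → COUNT(*)=3, MIN(hour)=4

central | 3 | 8 ; east | 2 | 17 ; north | 4 | 9 ; west | 3 | 4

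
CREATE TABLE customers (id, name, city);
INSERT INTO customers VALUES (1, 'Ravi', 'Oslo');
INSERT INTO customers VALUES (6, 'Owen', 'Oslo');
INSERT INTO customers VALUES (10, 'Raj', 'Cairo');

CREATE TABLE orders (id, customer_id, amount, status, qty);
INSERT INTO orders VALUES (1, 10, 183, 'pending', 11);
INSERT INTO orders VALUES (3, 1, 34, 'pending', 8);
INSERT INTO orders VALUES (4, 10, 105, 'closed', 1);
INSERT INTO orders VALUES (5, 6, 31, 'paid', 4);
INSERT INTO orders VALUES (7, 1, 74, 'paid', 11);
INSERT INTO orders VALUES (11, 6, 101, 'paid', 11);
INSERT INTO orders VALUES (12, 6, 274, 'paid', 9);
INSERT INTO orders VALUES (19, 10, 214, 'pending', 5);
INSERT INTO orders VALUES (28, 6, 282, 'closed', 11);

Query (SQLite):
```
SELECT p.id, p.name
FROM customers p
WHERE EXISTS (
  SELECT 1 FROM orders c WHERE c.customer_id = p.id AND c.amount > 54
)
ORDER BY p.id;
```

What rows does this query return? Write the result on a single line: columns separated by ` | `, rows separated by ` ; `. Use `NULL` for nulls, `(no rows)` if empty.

For each customers row, check whether any orders with matching customer_id has amount > 54.
Keep rows where that is true.

1 | Ravi ; 6 | Owen ; 10 | Raj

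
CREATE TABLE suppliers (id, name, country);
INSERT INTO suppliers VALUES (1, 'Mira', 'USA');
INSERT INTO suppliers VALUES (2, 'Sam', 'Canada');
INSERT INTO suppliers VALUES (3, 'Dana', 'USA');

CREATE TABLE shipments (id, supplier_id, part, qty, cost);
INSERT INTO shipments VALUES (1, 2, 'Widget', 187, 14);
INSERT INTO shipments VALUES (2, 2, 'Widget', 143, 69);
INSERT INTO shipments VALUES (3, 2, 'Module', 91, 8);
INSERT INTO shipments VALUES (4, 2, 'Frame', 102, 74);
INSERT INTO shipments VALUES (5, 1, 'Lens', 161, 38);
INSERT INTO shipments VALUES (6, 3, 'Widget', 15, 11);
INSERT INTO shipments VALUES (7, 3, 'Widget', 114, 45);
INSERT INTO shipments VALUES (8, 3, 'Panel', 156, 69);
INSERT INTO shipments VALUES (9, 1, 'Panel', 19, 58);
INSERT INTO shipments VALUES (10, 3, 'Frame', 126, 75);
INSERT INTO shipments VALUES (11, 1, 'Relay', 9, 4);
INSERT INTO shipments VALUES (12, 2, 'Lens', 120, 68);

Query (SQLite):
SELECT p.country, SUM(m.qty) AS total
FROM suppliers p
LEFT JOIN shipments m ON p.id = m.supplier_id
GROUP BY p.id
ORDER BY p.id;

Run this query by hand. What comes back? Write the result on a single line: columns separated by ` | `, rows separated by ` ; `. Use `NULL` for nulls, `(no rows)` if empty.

USA | 189 ; Canada | 643 ; USA | 411

LEFT JOIN keeps every suppliers row; unmatched ones get NULL for shipments columns.
Group by suppliers.id and compute SUM(m.qty). SUM over an all-NULL group is NULL.
  1: ids {5, 9, 11} → SUM(m.qty)=189
  2: ids {1, 2, 3, 4, 12} → SUM(m.qty)=643
  3: ids {6, 7, 8, 10} → SUM(m.qty)=411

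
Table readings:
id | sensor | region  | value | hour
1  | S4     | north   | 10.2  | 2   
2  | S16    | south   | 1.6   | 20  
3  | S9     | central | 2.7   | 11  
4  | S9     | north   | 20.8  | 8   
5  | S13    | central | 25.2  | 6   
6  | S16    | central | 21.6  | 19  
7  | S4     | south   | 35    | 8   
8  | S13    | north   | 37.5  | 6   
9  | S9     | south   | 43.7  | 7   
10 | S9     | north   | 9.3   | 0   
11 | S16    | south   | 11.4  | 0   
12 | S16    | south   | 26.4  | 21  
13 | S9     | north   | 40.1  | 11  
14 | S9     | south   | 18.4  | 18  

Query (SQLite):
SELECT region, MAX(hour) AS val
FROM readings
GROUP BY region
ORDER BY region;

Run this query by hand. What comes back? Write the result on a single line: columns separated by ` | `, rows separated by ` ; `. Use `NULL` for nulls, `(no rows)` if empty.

Partition readings by region; compute MAX(hour) within each group.
  central: ids {3, 5, 6} → MAX(hour)=19
  north: ids {1, 4, 8, 10, 13} → MAX(hour)=11
  south: ids {2, 7, 9, 11, 12, 14} → MAX(hour)=21

central | 19 ; north | 11 ; south | 21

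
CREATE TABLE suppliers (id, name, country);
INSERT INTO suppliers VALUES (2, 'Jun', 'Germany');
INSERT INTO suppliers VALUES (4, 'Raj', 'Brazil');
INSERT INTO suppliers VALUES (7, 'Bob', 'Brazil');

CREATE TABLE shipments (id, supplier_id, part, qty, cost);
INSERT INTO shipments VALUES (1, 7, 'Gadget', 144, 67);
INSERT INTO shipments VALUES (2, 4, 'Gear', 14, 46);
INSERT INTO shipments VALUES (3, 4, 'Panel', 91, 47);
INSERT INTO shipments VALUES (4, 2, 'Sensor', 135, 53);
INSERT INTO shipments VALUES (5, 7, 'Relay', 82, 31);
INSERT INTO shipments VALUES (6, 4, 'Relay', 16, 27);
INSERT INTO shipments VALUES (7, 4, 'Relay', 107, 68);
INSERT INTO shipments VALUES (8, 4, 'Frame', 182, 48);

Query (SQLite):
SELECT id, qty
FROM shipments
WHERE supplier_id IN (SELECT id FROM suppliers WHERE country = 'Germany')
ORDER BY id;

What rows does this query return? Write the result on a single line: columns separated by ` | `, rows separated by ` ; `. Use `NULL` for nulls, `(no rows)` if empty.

4 | 135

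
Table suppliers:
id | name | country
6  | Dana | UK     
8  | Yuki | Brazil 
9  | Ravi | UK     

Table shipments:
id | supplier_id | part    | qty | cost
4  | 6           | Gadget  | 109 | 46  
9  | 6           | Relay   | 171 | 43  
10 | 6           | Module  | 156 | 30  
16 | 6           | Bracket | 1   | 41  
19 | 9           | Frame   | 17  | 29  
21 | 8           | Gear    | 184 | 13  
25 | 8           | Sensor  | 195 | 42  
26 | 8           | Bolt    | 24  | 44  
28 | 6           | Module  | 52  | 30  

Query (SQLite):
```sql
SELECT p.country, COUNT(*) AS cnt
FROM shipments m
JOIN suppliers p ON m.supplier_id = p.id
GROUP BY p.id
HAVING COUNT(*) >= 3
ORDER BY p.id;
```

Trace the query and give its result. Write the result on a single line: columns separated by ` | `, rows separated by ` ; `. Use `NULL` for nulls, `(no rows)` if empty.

UK | 5 ; Brazil | 3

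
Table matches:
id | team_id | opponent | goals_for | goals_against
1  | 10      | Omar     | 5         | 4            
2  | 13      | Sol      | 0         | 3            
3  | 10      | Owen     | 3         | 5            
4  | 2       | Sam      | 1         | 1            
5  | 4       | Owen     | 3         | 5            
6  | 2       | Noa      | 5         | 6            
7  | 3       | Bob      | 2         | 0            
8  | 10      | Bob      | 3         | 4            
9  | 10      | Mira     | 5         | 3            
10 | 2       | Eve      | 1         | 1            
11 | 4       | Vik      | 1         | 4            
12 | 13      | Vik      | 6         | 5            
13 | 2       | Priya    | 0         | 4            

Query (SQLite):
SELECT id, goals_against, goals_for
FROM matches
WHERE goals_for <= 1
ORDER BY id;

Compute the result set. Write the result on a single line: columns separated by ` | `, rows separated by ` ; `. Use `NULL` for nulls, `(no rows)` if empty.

2 | 3 | 0 ; 4 | 1 | 1 ; 10 | 1 | 1 ; 11 | 4 | 1 ; 13 | 4 | 0

goals_for <= 1: ids {2, 4, 10, 11, 13}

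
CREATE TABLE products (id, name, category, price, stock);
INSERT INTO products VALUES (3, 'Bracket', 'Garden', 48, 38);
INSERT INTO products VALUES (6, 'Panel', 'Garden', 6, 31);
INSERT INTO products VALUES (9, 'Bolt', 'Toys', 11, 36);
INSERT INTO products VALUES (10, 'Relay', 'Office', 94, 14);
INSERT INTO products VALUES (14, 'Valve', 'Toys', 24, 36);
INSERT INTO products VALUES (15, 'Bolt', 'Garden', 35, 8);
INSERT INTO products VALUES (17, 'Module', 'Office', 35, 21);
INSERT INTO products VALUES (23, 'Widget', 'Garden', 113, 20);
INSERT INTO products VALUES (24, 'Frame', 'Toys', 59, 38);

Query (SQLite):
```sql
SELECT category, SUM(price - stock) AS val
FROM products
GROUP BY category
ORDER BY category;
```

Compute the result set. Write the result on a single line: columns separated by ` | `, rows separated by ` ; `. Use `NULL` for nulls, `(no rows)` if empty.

Garden | 105 ; Office | 94 ; Toys | -16

For each row compute price - stock.
Group by category; take SUM of the expression per group.
  Garden: ids {3, 6, 15, 23} → SUM(price - stock)=105
  Office: ids {10, 17} → SUM(price - stock)=94
  Toys: ids {9, 14, 24} → SUM(price - stock)=-16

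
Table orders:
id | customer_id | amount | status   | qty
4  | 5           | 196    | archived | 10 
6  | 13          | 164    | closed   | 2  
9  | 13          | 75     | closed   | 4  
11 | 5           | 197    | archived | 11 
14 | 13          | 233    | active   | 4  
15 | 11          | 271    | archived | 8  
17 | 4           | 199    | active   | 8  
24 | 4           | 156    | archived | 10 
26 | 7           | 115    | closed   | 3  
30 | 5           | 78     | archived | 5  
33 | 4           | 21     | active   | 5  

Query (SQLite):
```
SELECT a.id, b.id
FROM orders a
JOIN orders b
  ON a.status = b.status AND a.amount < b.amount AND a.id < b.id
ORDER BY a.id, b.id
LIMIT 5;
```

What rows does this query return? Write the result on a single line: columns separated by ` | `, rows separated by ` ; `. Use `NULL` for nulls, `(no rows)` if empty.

4 | 11 ; 4 | 15 ; 9 | 26 ; 11 | 15

Pairs (a,b) with same status, a.amount < b.amount, a.id < b.id.
status groups: active:{14,17,33} archived:{4,11,15,24,30} closed:{6,9,26}
Ordered by (a.id, b.id); first 5.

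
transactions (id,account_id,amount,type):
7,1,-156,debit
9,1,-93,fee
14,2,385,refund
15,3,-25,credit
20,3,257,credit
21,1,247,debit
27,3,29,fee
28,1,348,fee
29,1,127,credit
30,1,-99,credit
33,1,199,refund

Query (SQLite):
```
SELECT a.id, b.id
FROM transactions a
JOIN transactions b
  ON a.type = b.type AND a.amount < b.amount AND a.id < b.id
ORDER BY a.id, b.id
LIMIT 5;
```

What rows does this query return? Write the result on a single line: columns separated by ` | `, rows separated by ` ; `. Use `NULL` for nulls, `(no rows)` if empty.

7 | 21 ; 9 | 27 ; 9 | 28 ; 15 | 20 ; 15 | 29

Pairs (a,b) with same type, a.amount < b.amount, a.id < b.id.
type groups: credit:{15,20,29,30} debit:{7,21} fee:{9,27,28} refund:{14,33}
Ordered by (a.id, b.id); first 5.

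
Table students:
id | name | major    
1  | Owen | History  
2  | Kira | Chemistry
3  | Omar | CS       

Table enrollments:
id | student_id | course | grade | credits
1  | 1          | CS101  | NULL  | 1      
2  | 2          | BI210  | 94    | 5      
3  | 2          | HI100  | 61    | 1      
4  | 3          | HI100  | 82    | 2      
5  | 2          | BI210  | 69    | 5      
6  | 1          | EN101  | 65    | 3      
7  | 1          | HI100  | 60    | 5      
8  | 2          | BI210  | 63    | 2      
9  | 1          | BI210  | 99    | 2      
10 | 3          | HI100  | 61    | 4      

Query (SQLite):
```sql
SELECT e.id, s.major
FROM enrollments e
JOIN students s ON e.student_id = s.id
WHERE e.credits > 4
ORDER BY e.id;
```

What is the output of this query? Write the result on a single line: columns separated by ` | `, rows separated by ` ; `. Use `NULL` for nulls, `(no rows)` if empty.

Each enrollments row matches the students row where student_id = students.id.
Then keep rows with e.credits > 4.

2 | Chemistry ; 5 | Chemistry ; 7 | History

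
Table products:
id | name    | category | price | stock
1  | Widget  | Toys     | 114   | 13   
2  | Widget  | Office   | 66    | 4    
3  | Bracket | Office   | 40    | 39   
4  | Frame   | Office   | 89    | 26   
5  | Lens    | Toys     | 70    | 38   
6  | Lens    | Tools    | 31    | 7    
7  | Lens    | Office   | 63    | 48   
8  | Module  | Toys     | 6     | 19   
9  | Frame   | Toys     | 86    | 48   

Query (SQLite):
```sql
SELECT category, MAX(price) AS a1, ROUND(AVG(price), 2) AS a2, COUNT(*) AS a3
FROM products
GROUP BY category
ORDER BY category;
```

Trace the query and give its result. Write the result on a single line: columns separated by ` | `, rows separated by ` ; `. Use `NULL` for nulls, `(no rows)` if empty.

Office | 89 | 64.5 | 4 ; Tools | 31 | 31 | 1 ; Toys | 114 | 69 | 4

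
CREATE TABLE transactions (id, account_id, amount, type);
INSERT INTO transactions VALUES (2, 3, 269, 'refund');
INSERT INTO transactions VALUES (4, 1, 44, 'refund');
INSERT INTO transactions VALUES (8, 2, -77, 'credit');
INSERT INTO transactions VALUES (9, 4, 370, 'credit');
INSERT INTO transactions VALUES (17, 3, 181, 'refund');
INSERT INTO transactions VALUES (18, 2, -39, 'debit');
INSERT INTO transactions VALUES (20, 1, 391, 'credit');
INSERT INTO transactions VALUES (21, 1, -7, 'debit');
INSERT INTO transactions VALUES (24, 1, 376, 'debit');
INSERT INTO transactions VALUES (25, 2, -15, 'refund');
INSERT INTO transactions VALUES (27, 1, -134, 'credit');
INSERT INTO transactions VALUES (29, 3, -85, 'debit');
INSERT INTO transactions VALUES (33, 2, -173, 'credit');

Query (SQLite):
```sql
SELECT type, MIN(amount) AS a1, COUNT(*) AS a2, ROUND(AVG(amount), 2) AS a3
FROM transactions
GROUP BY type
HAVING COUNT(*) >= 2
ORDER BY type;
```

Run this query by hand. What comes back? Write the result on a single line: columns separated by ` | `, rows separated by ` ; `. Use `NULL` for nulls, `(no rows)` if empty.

credit | -173 | 5 | 75.4 ; debit | -85 | 4 | 61.25 ; refund | -15 | 4 | 119.75

Group transactions by type.
Per group compute: MIN(amount), COUNT(*), ROUND(AVG(amount), 2).
HAVING: drop groups with fewer than 2 rows.
  credit: ids {8, 9, 20, 27, 33} → MIN(amount)=-173, COUNT(*)=5, ROUND(AVG(amount), 2)=75.4
  debit: ids {18, 21, 24, 29} → MIN(amount)=-85, COUNT(*)=4, ROUND(AVG(amount), 2)=61.25
  refund: ids {2, 4, 17, 25} → MIN(amount)=-15, COUNT(*)=4, ROUND(AVG(amount), 2)=119.75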